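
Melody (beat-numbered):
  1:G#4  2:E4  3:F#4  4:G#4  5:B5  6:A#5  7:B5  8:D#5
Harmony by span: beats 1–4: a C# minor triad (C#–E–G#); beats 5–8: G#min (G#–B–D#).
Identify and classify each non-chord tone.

The harmony at that moment is C# minor triad (C#, E, G#); F#4 is not a chord tone.
It is approached by step up from E4 and left by step up to G#4.
Step in, step out in the same direction — a passing tone.
The harmony at that moment is G# minor triad (G#, B, D#); A#5 is not a chord tone.
It is approached by step down from B5 and left by step up to B5.
Step away and step back to the same note — a neighbor tone (lower neighbor).

F#4 (beat 3) — passing tone; A#5 (beat 6) — neighbor tone.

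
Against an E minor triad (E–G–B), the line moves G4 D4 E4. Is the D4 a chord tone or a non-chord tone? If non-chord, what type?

The harmony at that moment is E minor triad (E, G, B); D4 is not a chord tone.
It is approached by leap down from G4 and left by step up to E4.
Leap in, step out — an appoggiatura.

Non-chord tone — an appoggiatura.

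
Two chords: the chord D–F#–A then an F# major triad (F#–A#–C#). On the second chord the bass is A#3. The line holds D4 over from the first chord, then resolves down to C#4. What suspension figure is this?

4–3 suspension.

At the second chord the bass is A#3. The suspended D4 lies a fourth above the bass; after resolving down by step to C#4, the interval above the bass becomes a third.
Suspension figures are named by those two intervals: 4–3.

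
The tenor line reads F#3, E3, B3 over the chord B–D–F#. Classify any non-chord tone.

E3 is an escape tone.

The harmony at that moment is B minor triad (B, D, F#); E3 is not a chord tone.
It is approached by step down from F#3 and left by leap up to B3.
Step in, leap out — an escape tone.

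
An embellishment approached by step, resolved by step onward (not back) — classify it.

Approach: by step. Departure: by step, continuing in the same direction.
Stepwise on both sides with no change of direction means the note fills in the space between two different chord tones — a passing tone. (Had it turned back to its starting note it would be a neighbor tone instead.)

Passing tone.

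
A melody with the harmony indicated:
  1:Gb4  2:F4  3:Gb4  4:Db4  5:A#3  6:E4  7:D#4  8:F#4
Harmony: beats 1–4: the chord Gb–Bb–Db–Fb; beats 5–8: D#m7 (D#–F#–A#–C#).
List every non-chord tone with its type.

F4 (beat 2) — neighbor tone; E4 (beat 6) — appoggiatura.

The harmony at that moment is Gb dominant seventh chord (Gb, Bb, Db, Fb); F4 is not a chord tone.
It is approached by step down from Gb4 and left by step up to Gb4.
Step away and step back to the same note — a neighbor tone (lower neighbor).
The harmony at that moment is D# minor seventh chord (D#, F#, A#, C#); E4 is not a chord tone.
It is approached by leap up from A#3 and left by step down to D#4.
Leap in, step out — an appoggiatura.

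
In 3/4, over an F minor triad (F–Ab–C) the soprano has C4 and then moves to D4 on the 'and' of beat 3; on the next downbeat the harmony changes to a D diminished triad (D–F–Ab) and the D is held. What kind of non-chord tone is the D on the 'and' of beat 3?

Anticipation.

The harmony at that moment is F minor triad (F, Ab, C); D4 is not a chord tone.
It is approached by step up from C4 and then sustained as the same pitch into the next harmony.
Arriving early and becoming a chord tone when the harmony changes — an anticipation.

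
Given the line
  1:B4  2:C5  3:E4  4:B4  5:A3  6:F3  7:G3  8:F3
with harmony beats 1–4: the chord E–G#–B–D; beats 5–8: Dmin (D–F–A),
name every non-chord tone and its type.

C5 (beat 2) — escape tone; G3 (beat 7) — neighbor tone.

The harmony at that moment is E dominant seventh chord (E, G#, B, D); C5 is not a chord tone.
It is approached by step up from B4 and left by leap down to E4.
Step in, leap out — an escape tone.
The harmony at that moment is D minor triad (D, F, A); G3 is not a chord tone.
It is approached by step up from F3 and left by step down to F3.
Step away and step back to the same note — a neighbor tone (upper neighbor).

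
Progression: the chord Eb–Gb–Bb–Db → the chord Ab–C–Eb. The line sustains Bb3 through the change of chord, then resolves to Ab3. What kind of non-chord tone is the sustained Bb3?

Bb3 is a suspension.

The harmony at that moment is Ab major triad (Ab, C, Eb); Bb3 is not a chord tone.
It is held over (the same pitch as the preceding Bb3) and left by step down to Ab3.
Held over from the previous chord and resolving down by step — a suspension.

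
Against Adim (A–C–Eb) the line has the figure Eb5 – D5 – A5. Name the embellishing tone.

D5 is an escape tone.

The harmony at that moment is A diminished triad (A, C, Eb); D5 is not a chord tone.
It is approached by step down from Eb5 and left by leap up to A5.
Step in, leap out — an escape tone.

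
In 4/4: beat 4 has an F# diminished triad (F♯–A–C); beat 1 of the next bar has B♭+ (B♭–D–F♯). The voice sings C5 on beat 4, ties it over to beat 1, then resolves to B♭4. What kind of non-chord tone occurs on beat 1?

Suspension.

The harmony at that moment is B♭ augmented triad (B♭, D, F♯); C5 is not a chord tone.
It is held over (the same pitch as the preceding C5) and left by step down to B♭4.
Held over from the previous chord and resolving down by step — a suspension.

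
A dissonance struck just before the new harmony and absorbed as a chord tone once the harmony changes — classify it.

Approach: ahead of the chord change (typically by step), so it is dissonant against the current harmony. Departure: none — the same pitch is restated or held and is a chord tone of the new harmony.
Dissonant first, consonant once the harmony catches up: the note simply arrives early — an anticipation. (The reverse timing, consonant first and dissonant after the change, would be a suspension or retardation.)

Anticipation.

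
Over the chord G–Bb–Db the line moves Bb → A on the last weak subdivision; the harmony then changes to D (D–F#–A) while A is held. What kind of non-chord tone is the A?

The harmony at that moment is G diminished triad (G, Bb, Db); A is not a chord tone.
It is approached by step down from Bb and then sustained as the same pitch into the next harmony.
Arriving early and becoming a chord tone when the harmony changes — an anticipation.

A is an anticipation.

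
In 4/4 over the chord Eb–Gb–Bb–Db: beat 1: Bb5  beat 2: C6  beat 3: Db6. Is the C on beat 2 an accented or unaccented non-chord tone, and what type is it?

Unaccented passing tone.

The harmony at that moment is Eb minor seventh chord (Eb, Gb, Bb, Db); C6 is not a chord tone.
It is approached by step up from Bb5 and left by step up to Db6.
Step in, step out in the same direction — a passing tone.
It falls on a weak beat, so it is unaccented.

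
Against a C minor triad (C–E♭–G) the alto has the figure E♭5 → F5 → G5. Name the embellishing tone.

The harmony at that moment is C minor triad (C, E♭, G); F5 is not a chord tone.
It is approached by step up from E♭5 and left by step up to G5.
Step in, step out in the same direction — a passing tone.

F5 is a passing tone.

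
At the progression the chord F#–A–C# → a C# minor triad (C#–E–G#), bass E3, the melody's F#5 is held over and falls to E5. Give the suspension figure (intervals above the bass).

9–8 suspension.

At the second chord the bass is E3. The suspended F#5 lies a ninth above the bass; after resolving down by step to E5, the interval above the bass becomes an octave.
Suspension figures are named by those two intervals: 9–8.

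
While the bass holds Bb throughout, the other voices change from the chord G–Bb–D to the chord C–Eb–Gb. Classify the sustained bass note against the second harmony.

The harmony at that moment is C diminished triad (C, Eb, Gb); Bb is not a chord tone.
It is held over (the same pitch as the preceding Bb) and then sustained as the same pitch into the next harmony.
Sustained through a change of harmony — a pedal tone.

Pedal tone (pedal point).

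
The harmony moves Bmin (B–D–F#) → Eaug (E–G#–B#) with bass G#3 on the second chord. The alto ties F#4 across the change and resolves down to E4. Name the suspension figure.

7–6 suspension.

At the second chord the bass is G#3. The suspended F#4 lies a seventh above the bass; after resolving down by step to E4, the interval above the bass becomes a sixth.
Suspension figures are named by those two intervals: 7–6.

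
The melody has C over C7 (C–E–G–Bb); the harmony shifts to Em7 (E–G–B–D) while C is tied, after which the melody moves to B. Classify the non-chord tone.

C is a suspension.

The harmony at that moment is E minor seventh chord (E, G, B, D); C is not a chord tone.
It is held over (the same pitch as the preceding C) and left by step down to B.
Held over from the previous chord and resolving down by step — a suspension.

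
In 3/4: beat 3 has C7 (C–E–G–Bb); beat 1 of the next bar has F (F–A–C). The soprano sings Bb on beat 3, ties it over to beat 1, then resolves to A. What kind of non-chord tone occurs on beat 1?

Suspension.

The harmony at that moment is F major triad (F, A, C); Bb is not a chord tone.
It is held over (the same pitch as the preceding Bb) and left by step down to A.
Held over from the previous chord and resolving down by step — a suspension.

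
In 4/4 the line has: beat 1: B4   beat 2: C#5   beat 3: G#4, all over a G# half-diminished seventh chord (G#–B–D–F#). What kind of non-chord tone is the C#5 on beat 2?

The harmony at that moment is G# half-diminished seventh chord (G#, B, D, F#); C#5 is not a chord tone.
It is approached by step up from B4 and left by leap down to G#4.
Step in, leap out, on a weak beat — an escape tone.

Escape tone.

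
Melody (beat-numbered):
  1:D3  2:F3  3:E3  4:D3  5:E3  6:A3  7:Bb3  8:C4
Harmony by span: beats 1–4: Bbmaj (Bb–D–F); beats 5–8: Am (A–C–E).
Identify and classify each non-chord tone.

The harmony at that moment is Bb major triad (Bb, D, F); E3 is not a chord tone.
It is approached by step down from F3 and left by step down to D3.
Step in, step out in the same direction — a passing tone.
The harmony at that moment is A minor triad (A, C, E); Bb3 is not a chord tone.
It is approached by step up from A3 and left by step up to C4.
Step in, step out in the same direction — a passing tone.

E3 (beat 3) — passing tone; Bb3 (beat 7) — passing tone.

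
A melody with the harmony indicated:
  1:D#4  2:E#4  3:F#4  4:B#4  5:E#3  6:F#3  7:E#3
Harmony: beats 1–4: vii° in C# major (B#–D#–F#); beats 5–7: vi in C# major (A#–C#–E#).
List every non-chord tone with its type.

The harmony at that moment is B# diminished triad (B#, D#, F#); E#4 is not a chord tone.
It is approached by step up from D#4 and left by step up to F#4.
Step in, step out in the same direction — a passing tone.
The harmony at that moment is A# minor triad (A#, C#, E#); F#3 is not a chord tone.
It is approached by step up from E#3 and left by step down to E#3.
Step away and step back to the same note — a neighbor tone (upper neighbor).

E#4 (beat 2) — passing tone; F#3 (beat 6) — neighbor tone.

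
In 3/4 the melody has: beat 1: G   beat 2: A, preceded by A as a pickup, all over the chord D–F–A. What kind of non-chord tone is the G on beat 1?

The harmony at that moment is D minor triad (D, F, A); G is not a chord tone.
It is approached by step down from A and left by step up to A.
Step away and step back to the same note — a neighbor tone (lower neighbor).

Lower neighbor tone.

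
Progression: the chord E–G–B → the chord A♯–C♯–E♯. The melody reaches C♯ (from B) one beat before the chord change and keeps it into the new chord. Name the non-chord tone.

C♯ is an anticipation.

The harmony at that moment is E minor triad (E, G, B); C♯ is not a chord tone.
It is approached by step up from B and then sustained as the same pitch into the next harmony.
Arriving early and becoming a chord tone when the harmony changes — an anticipation.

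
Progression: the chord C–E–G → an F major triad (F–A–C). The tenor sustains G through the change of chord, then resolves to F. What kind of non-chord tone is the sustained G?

G is a suspension.

The harmony at that moment is F major triad (F, A, C); G is not a chord tone.
It is held over (the same pitch as the preceding G) and left by step down to F.
Held over from the previous chord and resolving down by step — a suspension.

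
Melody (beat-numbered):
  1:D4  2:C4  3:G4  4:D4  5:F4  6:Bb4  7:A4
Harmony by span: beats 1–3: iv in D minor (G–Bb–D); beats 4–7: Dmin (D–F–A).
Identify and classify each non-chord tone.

C4 (beat 2) — escape tone; Bb4 (beat 6) — appoggiatura.

The harmony at that moment is G minor triad (G, Bb, D); C4 is not a chord tone.
It is approached by step down from D4 and left by leap up to G4.
Step in, leap out — an escape tone.
The harmony at that moment is D minor triad (D, F, A); Bb4 is not a chord tone.
It is approached by leap up from F4 and left by step down to A4.
Leap in, step out — an appoggiatura.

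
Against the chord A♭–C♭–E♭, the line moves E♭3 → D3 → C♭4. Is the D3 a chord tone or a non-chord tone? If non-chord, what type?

The harmony at that moment is A♭ minor triad (A♭, C♭, E♭); D3 is not a chord tone.
It is approached by step down from E♭3 and left by leap up to C♭4.
Step in, leap out — an escape tone.

Non-chord tone — an escape tone.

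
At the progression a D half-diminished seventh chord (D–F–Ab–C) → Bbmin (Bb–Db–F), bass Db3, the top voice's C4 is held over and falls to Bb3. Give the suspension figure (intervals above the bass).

7–6 suspension.

At the second chord the bass is Db3. The suspended C4 lies a seventh above the bass; after resolving down by step to Bb3, the interval above the bass becomes a sixth.
Suspension figures are named by those two intervals: 7–6.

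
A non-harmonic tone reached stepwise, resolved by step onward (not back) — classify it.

Approach: by step. Departure: by step, continuing in the same direction.
Stepwise on both sides with no change of direction means the note fills in the space between two different chord tones — a passing tone. (Had it turned back to its starting note it would be a neighbor tone instead.)

Passing tone.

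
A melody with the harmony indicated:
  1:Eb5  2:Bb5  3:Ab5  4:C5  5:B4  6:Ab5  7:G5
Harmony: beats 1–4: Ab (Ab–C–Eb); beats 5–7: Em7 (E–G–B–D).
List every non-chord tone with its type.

The harmony at that moment is Ab major triad (Ab, C, Eb); Bb5 is not a chord tone.
It is approached by leap up from Eb5 and left by step down to Ab5.
Leap in, step out — an appoggiatura.
The harmony at that moment is E minor seventh chord (E, G, B, D); Ab5 is not a chord tone.
It is approached by leap up from B4 and left by step down to G5.
Leap in, step out — an appoggiatura.

Bb5 (beat 2) — appoggiatura; Ab5 (beat 6) — appoggiatura.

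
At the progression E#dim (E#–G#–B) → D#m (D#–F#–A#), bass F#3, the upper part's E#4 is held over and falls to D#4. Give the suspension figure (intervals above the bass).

7–6 suspension.

At the second chord the bass is F#3. The suspended E#4 lies a seventh above the bass; after resolving down by step to D#4, the interval above the bass becomes a sixth.
Suspension figures are named by those two intervals: 7–6.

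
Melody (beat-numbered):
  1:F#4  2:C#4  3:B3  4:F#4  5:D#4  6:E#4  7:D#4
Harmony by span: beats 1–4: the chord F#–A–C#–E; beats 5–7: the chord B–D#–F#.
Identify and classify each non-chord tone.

B3 (beat 3) — escape tone; E#4 (beat 6) — neighbor tone.

The harmony at that moment is F# minor seventh chord (F#, A, C#, E); B3 is not a chord tone.
It is approached by step down from C#4 and left by leap up to F#4.
Step in, leap out — an escape tone.
The harmony at that moment is B major triad (B, D#, F#); E#4 is not a chord tone.
It is approached by step up from D#4 and left by step down to D#4.
Step away and step back to the same note — a neighbor tone (upper neighbor).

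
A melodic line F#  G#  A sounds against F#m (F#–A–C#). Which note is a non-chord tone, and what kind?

G# is a passing tone.

The harmony at that moment is F# minor triad (F#, A, C#); G# is not a chord tone.
It is approached by step up from F# and left by step up to A.
Step in, step out in the same direction — a passing tone.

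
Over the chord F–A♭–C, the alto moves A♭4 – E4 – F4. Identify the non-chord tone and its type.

The harmony at that moment is F minor triad (F, A♭, C); E4 is not a chord tone.
It is approached by leap down from A♭4 and left by step up to F4.
Leap in, step out — an appoggiatura.

E4 is an appoggiatura.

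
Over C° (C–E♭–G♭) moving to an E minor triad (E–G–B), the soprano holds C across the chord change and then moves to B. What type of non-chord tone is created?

The harmony at that moment is E minor triad (E, G, B); C is not a chord tone.
It is held over (the same pitch as the preceding C) and left by step down to B.
Held over from the previous chord and resolving down by step — a suspension.

C is a suspension.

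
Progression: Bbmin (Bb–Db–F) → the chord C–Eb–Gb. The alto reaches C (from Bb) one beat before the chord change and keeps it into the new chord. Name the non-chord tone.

The harmony at that moment is Bb minor triad (Bb, Db, F); C is not a chord tone.
It is approached by step up from Bb and then sustained as the same pitch into the next harmony.
Arriving early and becoming a chord tone when the harmony changes — an anticipation.

C is an anticipation.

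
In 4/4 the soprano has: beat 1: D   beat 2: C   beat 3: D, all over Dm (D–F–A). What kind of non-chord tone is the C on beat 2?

The harmony at that moment is D minor triad (D, F, A); C is not a chord tone.
It is approached by step down from D and left by step up to D.
Step away and step back to the same note — a neighbor tone (lower neighbor).

Lower neighbor tone.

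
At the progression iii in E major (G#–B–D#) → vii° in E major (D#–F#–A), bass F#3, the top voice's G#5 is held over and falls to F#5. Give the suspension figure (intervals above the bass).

At the second chord the bass is F#3. The suspended G#5 lies a ninth above the bass; after resolving down by step to F#5, the interval above the bass becomes an octave.
Suspension figures are named by those two intervals: 9–8.

9–8 suspension.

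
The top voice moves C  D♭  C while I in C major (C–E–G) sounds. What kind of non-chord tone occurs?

The harmony at that moment is C major triad (C, E, G); D♭ is not a chord tone.
It is approached by step up from C and left by step down to C.
Step away and step back to the same note — a neighbor tone (upper neighbor).

D♭ is a neighbor tone.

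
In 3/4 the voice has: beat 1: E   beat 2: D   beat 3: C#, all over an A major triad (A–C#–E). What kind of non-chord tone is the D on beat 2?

Passing tone.

The harmony at that moment is A major triad (A, C#, E); D is not a chord tone.
It is approached by step down from E and left by step down to C#.
Step in, step out in the same direction — a passing tone.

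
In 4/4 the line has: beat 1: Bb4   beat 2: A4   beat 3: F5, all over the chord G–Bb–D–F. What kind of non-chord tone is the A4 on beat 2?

Escape tone.

The harmony at that moment is G minor seventh chord (G, Bb, D, F); A4 is not a chord tone.
It is approached by step down from Bb4 and left by leap up to F5.
Step in, leap out, on a weak beat — an escape tone.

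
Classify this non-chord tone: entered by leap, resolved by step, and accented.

Approach: by leap. Departure: by step. Metric position: strong.
Leap in, step out, in a metrically strong position — an appoggiatura. (It is the mirror image of the escape tone, which steps in and leaps out from a weak position.)

Appoggiatura.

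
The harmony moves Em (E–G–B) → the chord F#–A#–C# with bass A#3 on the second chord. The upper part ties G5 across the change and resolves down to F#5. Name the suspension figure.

7–6 suspension.

At the second chord the bass is A#3. The suspended G5 lies a seventh above the bass; after resolving down by step to F#5, the interval above the bass becomes a sixth.
Suspension figures are named by those two intervals: 7–6.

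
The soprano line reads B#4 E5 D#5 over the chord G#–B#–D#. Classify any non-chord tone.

The harmony at that moment is G# major triad (G#, B#, D#); E5 is not a chord tone.
It is approached by leap up from B#4 and left by step down to D#5.
Leap in, step out — an appoggiatura.

E5 is an appoggiatura.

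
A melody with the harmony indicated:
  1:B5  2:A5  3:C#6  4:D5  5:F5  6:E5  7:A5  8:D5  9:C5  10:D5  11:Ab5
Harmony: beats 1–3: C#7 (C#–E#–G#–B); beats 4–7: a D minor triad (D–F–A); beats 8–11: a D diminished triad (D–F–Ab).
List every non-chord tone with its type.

The harmony at that moment is C# dominant seventh chord (C#, E#, G#, B); A5 is not a chord tone.
It is approached by step down from B5 and left by leap up to C#6.
Step in, leap out — an escape tone.
The harmony at that moment is D minor triad (D, F, A); E5 is not a chord tone.
It is approached by step down from F5 and left by leap up to A5.
Step in, leap out — an escape tone.
The harmony at that moment is D diminished triad (D, F, Ab); C5 is not a chord tone.
It is approached by step down from D5 and left by step up to D5.
Step away and step back to the same note — a neighbor tone (lower neighbor).

A5 (beat 2) — escape tone; E5 (beat 6) — escape tone; C5 (beat 9) — neighbor tone.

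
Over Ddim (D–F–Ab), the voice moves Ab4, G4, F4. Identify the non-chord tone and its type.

G4 is a passing tone.

The harmony at that moment is D diminished triad (D, F, Ab); G4 is not a chord tone.
It is approached by step down from Ab4 and left by step down to F4.
Step in, step out in the same direction — a passing tone.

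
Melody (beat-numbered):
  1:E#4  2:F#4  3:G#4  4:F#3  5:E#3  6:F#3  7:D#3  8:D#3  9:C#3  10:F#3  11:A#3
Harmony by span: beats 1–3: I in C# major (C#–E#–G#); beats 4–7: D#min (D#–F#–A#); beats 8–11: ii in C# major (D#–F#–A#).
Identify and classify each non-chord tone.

F#4 (beat 2) — passing tone; E#3 (beat 5) — neighbor tone; C#3 (beat 9) — escape tone.

The harmony at that moment is C# major triad (C#, E#, G#); F#4 is not a chord tone.
It is approached by step up from E#4 and left by step up to G#4.
Step in, step out in the same direction — a passing tone.
The harmony at that moment is D# minor triad (D#, F#, A#); E#3 is not a chord tone.
It is approached by step down from F#3 and left by step up to F#3.
Step away and step back to the same note — a neighbor tone (lower neighbor).
The harmony at that moment is D# minor triad (D#, F#, A#); C#3 is not a chord tone.
It is approached by step down from D#3 and left by leap up to F#3.
Step in, leap out — an escape tone.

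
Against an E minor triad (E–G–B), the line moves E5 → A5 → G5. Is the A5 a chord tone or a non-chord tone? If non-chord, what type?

The harmony at that moment is E minor triad (E, G, B); A5 is not a chord tone.
It is approached by leap up from E5 and left by step down to G5.
Leap in, step out — an appoggiatura.

Non-chord tone — an appoggiatura.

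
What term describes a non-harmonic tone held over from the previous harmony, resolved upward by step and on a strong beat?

Retardation.

Approach: by preparation — the pitch is first a chord tone, then held (tied or repeated) while the harmony changes under it. Departure: up by step. Metric position: strong.
A prepared dissonance that resolves upward by step — a retardation. (The same figure resolving downward would be a suspension.)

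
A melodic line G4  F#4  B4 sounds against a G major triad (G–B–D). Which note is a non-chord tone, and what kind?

F#4 is an escape tone.

The harmony at that moment is G major triad (G, B, D); F#4 is not a chord tone.
It is approached by step down from G4 and left by leap up to B4.
Step in, leap out — an escape tone.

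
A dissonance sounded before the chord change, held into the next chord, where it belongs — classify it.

Approach: ahead of the chord change (typically by step), so it is dissonant against the current harmony. Departure: none — the same pitch is restated or held and is a chord tone of the new harmony.
Dissonant first, consonant once the harmony catches up: the note simply arrives early — an anticipation. (The reverse timing, consonant first and dissonant after the change, would be a suspension or retardation.)

Anticipation.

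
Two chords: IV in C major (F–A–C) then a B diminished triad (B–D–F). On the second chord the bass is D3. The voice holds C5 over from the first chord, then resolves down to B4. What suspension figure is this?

At the second chord the bass is D3. The suspended C5 lies a seventh above the bass; after resolving down by step to B4, the interval above the bass becomes a sixth.
Suspension figures are named by those two intervals: 7–6.

7–6 suspension.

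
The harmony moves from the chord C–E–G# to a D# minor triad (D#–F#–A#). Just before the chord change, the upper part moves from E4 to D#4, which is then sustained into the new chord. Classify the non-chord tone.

D#4 is an anticipation.

The harmony at that moment is C augmented triad (C, E, G#); D#4 is not a chord tone.
It is approached by step down from E4 and then sustained as the same pitch into the next harmony.
Arriving early and becoming a chord tone when the harmony changes — an anticipation.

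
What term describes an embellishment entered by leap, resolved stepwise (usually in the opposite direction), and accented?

Approach: by leap. Departure: by step. Metric position: strong.
Leap in, step out, in a metrically strong position — an appoggiatura. (It is the mirror image of the escape tone, which steps in and leaps out from a weak position.)

Appoggiatura.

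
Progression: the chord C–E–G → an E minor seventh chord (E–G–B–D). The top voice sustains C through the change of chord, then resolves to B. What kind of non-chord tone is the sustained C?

The harmony at that moment is E minor seventh chord (E, G, B, D); C is not a chord tone.
It is held over (the same pitch as the preceding C) and left by step down to B.
Held over from the previous chord and resolving down by step — a suspension.

C is a suspension.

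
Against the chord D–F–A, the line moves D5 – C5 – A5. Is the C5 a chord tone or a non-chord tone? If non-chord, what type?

Non-chord tone — an escape tone.

The harmony at that moment is D minor triad (D, F, A); C5 is not a chord tone.
It is approached by step down from D5 and left by leap up to A5.
Step in, leap out — an escape tone.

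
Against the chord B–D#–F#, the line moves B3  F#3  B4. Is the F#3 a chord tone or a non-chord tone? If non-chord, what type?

B major triad contains B, D#, F#; F# is the fifth, so it is a chord tone.

Chord tone (the fifth of B major triad).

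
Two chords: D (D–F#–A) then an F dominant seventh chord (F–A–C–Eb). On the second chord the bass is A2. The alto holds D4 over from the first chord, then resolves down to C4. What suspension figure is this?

At the second chord the bass is A2. The suspended D4 lies a fourth above the bass; after resolving down by step to C4, the interval above the bass becomes a third.
Suspension figures are named by those two intervals: 4–3.

4–3 suspension.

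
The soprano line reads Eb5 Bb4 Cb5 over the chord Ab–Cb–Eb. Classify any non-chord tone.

The harmony at that moment is Ab minor triad (Ab, Cb, Eb); Bb4 is not a chord tone.
It is approached by leap down from Eb5 and left by step up to Cb5.
Leap in, step out — an appoggiatura.

Bb4 is an appoggiatura.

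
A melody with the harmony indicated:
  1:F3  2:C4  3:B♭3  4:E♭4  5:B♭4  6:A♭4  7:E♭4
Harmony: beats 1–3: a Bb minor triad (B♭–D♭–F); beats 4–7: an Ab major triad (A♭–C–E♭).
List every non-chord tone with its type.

The harmony at that moment is B♭ minor triad (B♭, D♭, F); C4 is not a chord tone.
It is approached by leap up from F3 and left by step down to B♭3.
Leap in, step out — an appoggiatura.
The harmony at that moment is A♭ major triad (A♭, C, E♭); B♭4 is not a chord tone.
It is approached by leap up from E♭4 and left by step down to A♭4.
Leap in, step out — an appoggiatura.

C4 (beat 2) — appoggiatura; B♭4 (beat 5) — appoggiatura.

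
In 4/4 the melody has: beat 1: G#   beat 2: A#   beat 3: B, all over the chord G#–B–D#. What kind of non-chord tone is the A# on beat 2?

The harmony at that moment is G# minor triad (G#, B, D#); A# is not a chord tone.
It is approached by step up from G# and left by step up to B.
Step in, step out in the same direction — a passing tone.

Passing tone.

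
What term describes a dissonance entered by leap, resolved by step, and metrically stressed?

Approach: by leap. Departure: by step. Metric position: strong.
Leap in, step out, in a metrically strong position — an appoggiatura. (It is the mirror image of the escape tone, which steps in and leaps out from a weak position.)

Appoggiatura.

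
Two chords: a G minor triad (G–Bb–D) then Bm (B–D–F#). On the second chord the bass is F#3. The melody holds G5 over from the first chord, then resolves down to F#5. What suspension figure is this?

At the second chord the bass is F#3. The suspended G5 lies a ninth above the bass; after resolving down by step to F#5, the interval above the bass becomes an octave.
Suspension figures are named by those two intervals: 9–8.

9–8 suspension.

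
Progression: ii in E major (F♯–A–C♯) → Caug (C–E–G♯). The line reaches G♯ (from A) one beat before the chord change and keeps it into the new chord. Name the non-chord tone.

The harmony at that moment is F♯ minor triad (F♯, A, C♯); G♯ is not a chord tone.
It is approached by step down from A and then sustained as the same pitch into the next harmony.
Arriving early and becoming a chord tone when the harmony changes — an anticipation.

G♯ is an anticipation.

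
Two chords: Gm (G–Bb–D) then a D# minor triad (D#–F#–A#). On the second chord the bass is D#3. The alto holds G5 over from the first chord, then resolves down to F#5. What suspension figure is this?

4–3 suspension.

At the second chord the bass is D#3. The suspended G5 lies a fourth above the bass; after resolving down by step to F#5, the interval above the bass becomes a third.
Suspension figures are named by those two intervals: 4–3.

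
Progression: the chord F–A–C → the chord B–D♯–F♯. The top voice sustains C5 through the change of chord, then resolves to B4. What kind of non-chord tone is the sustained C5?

The harmony at that moment is B major triad (B, D♯, F♯); C5 is not a chord tone.
It is held over (the same pitch as the preceding C5) and left by step down to B4.
Held over from the previous chord and resolving down by step — a suspension.

C5 is a suspension.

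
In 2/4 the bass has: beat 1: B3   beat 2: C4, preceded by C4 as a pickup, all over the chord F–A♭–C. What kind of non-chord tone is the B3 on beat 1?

Lower neighbor tone.

The harmony at that moment is F minor triad (F, A♭, C); B3 is not a chord tone.
It is approached by step down from C4 and left by step up to C4.
Step away and step back to the same note — a neighbor tone (lower neighbor).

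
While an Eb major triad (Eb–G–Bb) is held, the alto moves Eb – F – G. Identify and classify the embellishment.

F is a passing tone.

The harmony at that moment is Eb major triad (Eb, G, Bb); F is not a chord tone.
It is approached by step up from Eb and left by step up to G.
Step in, step out in the same direction — a passing tone.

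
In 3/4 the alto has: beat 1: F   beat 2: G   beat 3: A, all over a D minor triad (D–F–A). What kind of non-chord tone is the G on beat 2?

Passing tone.

The harmony at that moment is D minor triad (D, F, A); G is not a chord tone.
It is approached by step up from F and left by step up to A.
Step in, step out in the same direction — a passing tone.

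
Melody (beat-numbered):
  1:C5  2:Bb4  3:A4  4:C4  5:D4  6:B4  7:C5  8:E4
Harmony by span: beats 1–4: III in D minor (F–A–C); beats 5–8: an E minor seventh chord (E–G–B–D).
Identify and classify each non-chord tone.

The harmony at that moment is F major triad (F, A, C); Bb4 is not a chord tone.
It is approached by step down from C5 and left by step down to A4.
Step in, step out in the same direction — a passing tone.
The harmony at that moment is E minor seventh chord (E, G, B, D); C5 is not a chord tone.
It is approached by step up from B4 and left by leap down to E4.
Step in, leap out — an escape tone.

Bb4 (beat 2) — passing tone; C5 (beat 7) — escape tone.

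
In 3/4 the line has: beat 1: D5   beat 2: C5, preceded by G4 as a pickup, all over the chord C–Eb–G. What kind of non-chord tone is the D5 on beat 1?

Appoggiatura.

The harmony at that moment is C minor triad (C, Eb, G); D5 is not a chord tone.
It is approached by leap up from G4 and left by step down to C5.
Leap in, step out, metrically accented — an appoggiatura.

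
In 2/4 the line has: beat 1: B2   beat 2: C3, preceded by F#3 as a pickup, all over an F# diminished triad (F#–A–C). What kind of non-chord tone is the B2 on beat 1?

Appoggiatura.

The harmony at that moment is F# diminished triad (F#, A, C); B2 is not a chord tone.
It is approached by leap down from F#3 and left by step up to C3.
Leap in, step out, metrically accented — an appoggiatura.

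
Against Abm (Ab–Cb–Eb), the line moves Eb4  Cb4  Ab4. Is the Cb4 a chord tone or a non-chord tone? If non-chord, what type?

Chord tone (the third of Ab minor triad).

Ab minor triad contains Ab, Cb, Eb; Cb is the third, so it is a chord tone.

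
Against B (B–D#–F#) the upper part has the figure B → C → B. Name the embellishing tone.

The harmony at that moment is B major triad (B, D#, F#); C is not a chord tone.
It is approached by step up from B and left by step down to B.
Step away and step back to the same note — a neighbor tone (upper neighbor).

C is a neighbor tone.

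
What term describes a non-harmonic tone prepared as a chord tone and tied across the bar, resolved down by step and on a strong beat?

Approach: by preparation — the pitch is first a chord tone, then held (tied or repeated) while the harmony changes under it. Departure: down by step. Metric position: strong.
A prepared dissonance that resolves downward by step — a suspension. (The same figure resolving upward would be a retardation.)

Suspension.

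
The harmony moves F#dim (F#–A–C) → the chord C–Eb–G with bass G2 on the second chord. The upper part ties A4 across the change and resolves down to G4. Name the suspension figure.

At the second chord the bass is G2. The suspended A4 lies a ninth above the bass; after resolving down by step to G4, the interval above the bass becomes an octave.
Suspension figures are named by those two intervals: 9–8.

9–8 suspension.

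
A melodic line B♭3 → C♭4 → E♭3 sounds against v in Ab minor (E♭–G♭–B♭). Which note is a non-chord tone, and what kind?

C♭4 is an escape tone.

The harmony at that moment is E♭ minor triad (E♭, G♭, B♭); C♭4 is not a chord tone.
It is approached by step up from B♭3 and left by leap down to E♭3.
Step in, leap out — an escape tone.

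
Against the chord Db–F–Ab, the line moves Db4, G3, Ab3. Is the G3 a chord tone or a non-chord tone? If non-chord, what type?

Non-chord tone — an appoggiatura.

The harmony at that moment is Db major triad (Db, F, Ab); G3 is not a chord tone.
It is approached by leap down from Db4 and left by step up to Ab3.
Leap in, step out — an appoggiatura.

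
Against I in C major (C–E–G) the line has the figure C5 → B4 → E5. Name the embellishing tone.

The harmony at that moment is C major triad (C, E, G); B4 is not a chord tone.
It is approached by step down from C5 and left by leap up to E5.
Step in, leap out — an escape tone.

B4 is an escape tone.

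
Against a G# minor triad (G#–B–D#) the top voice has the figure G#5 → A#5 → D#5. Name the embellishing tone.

The harmony at that moment is G# minor triad (G#, B, D#); A#5 is not a chord tone.
It is approached by step up from G#5 and left by leap down to D#5.
Step in, leap out — an escape tone.

A#5 is an escape tone.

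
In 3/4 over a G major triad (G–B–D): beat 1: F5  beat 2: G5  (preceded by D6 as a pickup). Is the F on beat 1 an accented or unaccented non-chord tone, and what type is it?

Accented appoggiatura.

The harmony at that moment is G major triad (G, B, D); F5 is not a chord tone.
It is approached by leap down from D6 and left by step up to G5.
Leap in, step out — an appoggiatura.
It falls on the downbeat, so it is accented.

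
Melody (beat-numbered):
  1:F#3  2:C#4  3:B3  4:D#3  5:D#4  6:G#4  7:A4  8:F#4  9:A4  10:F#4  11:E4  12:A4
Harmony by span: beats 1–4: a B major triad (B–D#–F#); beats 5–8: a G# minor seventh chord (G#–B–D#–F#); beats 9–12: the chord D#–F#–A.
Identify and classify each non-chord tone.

C#4 (beat 2) — appoggiatura; A4 (beat 7) — escape tone; E4 (beat 11) — escape tone.

The harmony at that moment is B major triad (B, D#, F#); C#4 is not a chord tone.
It is approached by leap up from F#3 and left by step down to B3.
Leap in, step out — an appoggiatura.
The harmony at that moment is G# minor seventh chord (G#, B, D#, F#); A4 is not a chord tone.
It is approached by step up from G#4 and left by leap down to F#4.
Step in, leap out — an escape tone.
The harmony at that moment is D# diminished triad (D#, F#, A); E4 is not a chord tone.
It is approached by step down from F#4 and left by leap up to A4.
Step in, leap out — an escape tone.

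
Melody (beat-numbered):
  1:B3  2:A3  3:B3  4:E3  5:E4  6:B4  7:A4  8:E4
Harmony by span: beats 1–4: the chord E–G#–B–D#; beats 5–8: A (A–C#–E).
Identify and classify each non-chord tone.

A3 (beat 2) — neighbor tone; B4 (beat 6) — appoggiatura.

The harmony at that moment is E major seventh chord (E, G#, B, D#); A3 is not a chord tone.
It is approached by step down from B3 and left by step up to B3.
Step away and step back to the same note — a neighbor tone (lower neighbor).
The harmony at that moment is A major triad (A, C#, E); B4 is not a chord tone.
It is approached by leap up from E4 and left by step down to A4.
Leap in, step out — an appoggiatura.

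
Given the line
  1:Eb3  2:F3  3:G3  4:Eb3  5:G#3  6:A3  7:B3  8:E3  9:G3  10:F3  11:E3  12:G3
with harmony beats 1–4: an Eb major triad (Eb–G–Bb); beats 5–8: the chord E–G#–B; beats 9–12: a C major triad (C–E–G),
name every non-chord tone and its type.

F3 (beat 2) — passing tone; A3 (beat 6) — passing tone; F3 (beat 10) — passing tone.

The harmony at that moment is Eb major triad (Eb, G, Bb); F3 is not a chord tone.
It is approached by step up from Eb3 and left by step up to G3.
Step in, step out in the same direction — a passing tone.
The harmony at that moment is E major triad (E, G#, B); A3 is not a chord tone.
It is approached by step up from G#3 and left by step up to B3.
Step in, step out in the same direction — a passing tone.
The harmony at that moment is C major triad (C, E, G); F3 is not a chord tone.
It is approached by step down from G3 and left by step down to E3.
Step in, step out in the same direction — a passing tone.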